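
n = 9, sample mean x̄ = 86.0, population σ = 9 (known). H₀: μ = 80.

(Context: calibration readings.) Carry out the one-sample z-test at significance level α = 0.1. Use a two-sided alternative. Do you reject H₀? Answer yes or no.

SE = σ/√n = 9/√9 = 3.0000
z = (x̄−μ₀)/SE = (86.0−80)/3.0000 = 2.0000
p-value (two-sided) = 0.04550
At α=0.1: p < α → reject H₀

reject H₀: yes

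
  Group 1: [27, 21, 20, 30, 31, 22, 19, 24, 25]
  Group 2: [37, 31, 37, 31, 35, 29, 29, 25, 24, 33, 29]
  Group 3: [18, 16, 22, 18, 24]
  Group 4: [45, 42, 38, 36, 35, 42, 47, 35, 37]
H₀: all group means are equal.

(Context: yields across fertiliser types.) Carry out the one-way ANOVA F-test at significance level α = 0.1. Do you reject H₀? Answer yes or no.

Group means [24.33, 30.91, 19.60, 39.67], grand mean 29.824
SSB = Σnᵢ(x̄ᵢ−x̄)² = 1678.832; SSW = ΣΣ(x−x̄ᵢ)² = 540.109
MSB = 1678.832/3 = 559.6107; MSW = 540.109/30 = 18.0036
F = MSB/MSW = 31.0832
df = (3, 30)
p-value (upper-tail) = 0.00000
At α=0.1: p < α → reject H₀

reject H₀: yes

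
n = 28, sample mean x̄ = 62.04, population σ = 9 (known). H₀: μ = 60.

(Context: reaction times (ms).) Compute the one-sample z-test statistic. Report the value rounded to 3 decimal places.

test statistic = 1.199

SE = σ/√n = 9/√28 = 1.7008
z = (x̄−μ₀)/SE = (62.04−60)/1.7008 = 1.1994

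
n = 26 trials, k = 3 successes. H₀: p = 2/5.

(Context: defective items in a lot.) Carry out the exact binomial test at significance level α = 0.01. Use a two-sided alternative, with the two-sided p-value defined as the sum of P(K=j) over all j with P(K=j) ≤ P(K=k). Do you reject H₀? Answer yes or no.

reject H₀: yes

Exact binomial: n=26, k=3, p₀=2/5=0.4000
P(X=j) = C(n,j)·p₀^j·(1−p₀)^(n−j); p = Σ P(X=j) over j with P(X=j) ≤ P(X=3)
p-value (two-sided) = 0.00224
At α=0.01: p < α → reject H₀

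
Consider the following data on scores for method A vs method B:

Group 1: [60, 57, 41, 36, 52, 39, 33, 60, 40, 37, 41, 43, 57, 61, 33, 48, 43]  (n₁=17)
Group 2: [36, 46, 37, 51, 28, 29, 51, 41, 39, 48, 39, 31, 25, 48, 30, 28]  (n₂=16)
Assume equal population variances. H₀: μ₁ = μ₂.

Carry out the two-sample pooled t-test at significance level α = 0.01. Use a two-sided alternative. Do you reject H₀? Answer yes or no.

reject H₀: no

x̄₁=45.941, s₁=9.909, n₁=17
x̄₂=37.938, s₂=8.873, n₂=16
s_p² = [16·9.909² + 15·8.873²]/31 = 88.7703
SE = √(s_p²·(1/17+1/16)) = 3.2818
t = (45.941−37.938)/3.2818 = 2.4388
df = 31
p-value (two-sided) = 0.02066
At α=0.01: p ≥ α → fail to reject H₀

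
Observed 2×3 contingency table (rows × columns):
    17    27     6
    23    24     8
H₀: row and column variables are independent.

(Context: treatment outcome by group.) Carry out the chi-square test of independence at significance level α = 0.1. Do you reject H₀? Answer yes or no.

reject H₀: no

Row totals [50, 55], col totals [40, 51, 14], n=105
χ² = (17−19.05)²/19.05 + (27−24.29)²/24.29 + (6−6.67)²/6.67 + (23−20.95)²/20.95 + (24−26.71)²/26.71 + (8−7.33)²/7.33 = 1.1266
df = 2
p-value (upper-tail) = 0.56931
At α=0.1: p ≥ α → fail to reject H₀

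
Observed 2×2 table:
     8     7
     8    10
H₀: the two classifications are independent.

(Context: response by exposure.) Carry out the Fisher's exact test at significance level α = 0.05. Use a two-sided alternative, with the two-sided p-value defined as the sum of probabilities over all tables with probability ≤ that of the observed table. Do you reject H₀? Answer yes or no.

Margins: r₁=15, r₂=18, c₁=16, c₂=17, n=33
p_obs = C(15,8)·C(18,8)/C(33,16); sum pmf over tables with pmf ≤ p_obs
p-value (two-sided) = 0.73186
At α=0.05: p ≥ α → fail to reject H₀

reject H₀: no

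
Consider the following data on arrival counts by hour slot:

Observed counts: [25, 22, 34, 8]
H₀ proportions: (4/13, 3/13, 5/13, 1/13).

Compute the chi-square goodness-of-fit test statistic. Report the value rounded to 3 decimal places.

test statistic = 0.508

n = 89; E_i = n·p_i = [27.38, 20.54, 34.23, 6.85]
χ² = (25−27.38)²/27.38 + (22−20.54)²/20.54 + (34−34.23)²/34.23 + (8−6.85)²/6.85 = 0.5077
df = 3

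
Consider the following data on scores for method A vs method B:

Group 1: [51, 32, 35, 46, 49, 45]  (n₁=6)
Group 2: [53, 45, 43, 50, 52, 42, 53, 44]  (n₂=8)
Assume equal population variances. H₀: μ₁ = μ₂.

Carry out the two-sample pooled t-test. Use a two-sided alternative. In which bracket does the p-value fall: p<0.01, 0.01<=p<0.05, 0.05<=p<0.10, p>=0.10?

p-value bracket: p>=0.10

x̄₁=43.000, s₁=7.720, n₁=6
x̄₂=47.750, s₂=4.713, n₂=8
s_p² = [5·7.720² + 7·4.713²]/12 = 37.7917
SE = √(s_p²·(1/6+1/8)) = 3.3200
t = (43.000−47.750)/3.3200 = -1.4307
df = 12
p-value (two-sided) = 0.17803
→ bracket: p>=0.10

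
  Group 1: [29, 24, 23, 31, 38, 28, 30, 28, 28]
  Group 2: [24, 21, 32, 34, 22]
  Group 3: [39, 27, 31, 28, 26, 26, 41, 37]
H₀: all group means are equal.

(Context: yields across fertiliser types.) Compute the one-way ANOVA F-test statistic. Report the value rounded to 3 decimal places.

test statistic = 1.551

Group means [28.78, 26.60, 31.88], grand mean 29.409
SSB = Σnᵢ(x̄ᵢ−x̄)² = 91.688; SSW = ΣΣ(x−x̄ᵢ)² = 561.631
MSB = 91.688/2 = 45.8438; MSW = 561.631/19 = 29.5595
F = MSB/MSW = 1.5509
df = (2, 19)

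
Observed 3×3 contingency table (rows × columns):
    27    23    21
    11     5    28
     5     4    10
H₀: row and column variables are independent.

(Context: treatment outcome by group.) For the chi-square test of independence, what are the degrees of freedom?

df = (r−1)(c−1) = (3−1)·(3−1) = 4

degrees of freedom = 4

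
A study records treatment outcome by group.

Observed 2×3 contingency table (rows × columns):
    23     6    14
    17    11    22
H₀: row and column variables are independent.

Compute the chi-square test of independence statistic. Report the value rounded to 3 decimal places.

test statistic = 3.642

Row totals [43, 50], col totals [40, 17, 36], n=93
χ² = (23−18.49)²/18.49 + (6−7.86)²/7.86 + (14−16.65)²/16.65 + (17−21.51)²/21.51 + (11−9.14)²/9.14 + (22−19.35)²/19.35 = 3.6421
df = 2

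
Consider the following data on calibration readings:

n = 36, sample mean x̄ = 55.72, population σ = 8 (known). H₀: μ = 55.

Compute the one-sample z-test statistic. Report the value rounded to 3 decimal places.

SE = σ/√n = 8/√36 = 1.3333
z = (x̄−μ₀)/SE = (55.72−55)/1.3333 = 0.5400

test statistic = 0.540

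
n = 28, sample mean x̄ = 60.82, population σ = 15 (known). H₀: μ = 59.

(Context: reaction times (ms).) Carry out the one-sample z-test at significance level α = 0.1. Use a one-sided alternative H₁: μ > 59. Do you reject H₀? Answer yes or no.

reject H₀: no

SE = σ/√n = 15/√28 = 2.8347
z = (x̄−μ₀)/SE = (60.82−59)/2.8347 = 0.6420
p-value (one-sided, H₁ greater) = 0.26043
At α=0.1: p ≥ α → fail to reject H₀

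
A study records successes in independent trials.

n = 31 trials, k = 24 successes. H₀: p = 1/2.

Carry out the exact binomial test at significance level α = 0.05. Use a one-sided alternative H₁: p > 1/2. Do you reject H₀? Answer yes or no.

Exact binomial: n=31, k=24, p₀=1/2=0.5000
P(X≥24) from Σ C(n,i)·p₀^i·(1−p₀)^(n−i)
p-value (one-sided, H₁ greater) = 0.00166
At α=0.05: p < α → reject H₀

reject H₀: yes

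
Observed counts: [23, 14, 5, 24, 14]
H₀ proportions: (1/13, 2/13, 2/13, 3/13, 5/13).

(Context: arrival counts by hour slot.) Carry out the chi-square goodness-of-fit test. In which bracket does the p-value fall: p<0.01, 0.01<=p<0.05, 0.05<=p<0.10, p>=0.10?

n = 80; E_i = n·p_i = [6.15, 12.31, 12.31, 18.46, 30.77]
χ² = (23−6.15)²/6.15 + (14−12.31)²/12.31 + (5−12.31)²/12.31 + (24−18.46)²/18.46 + (14−30.77)²/30.77 = 61.4887
df = 4
p-value (upper-tail) = 0.00000
→ bracket: p<0.01

p-value bracket: p<0.01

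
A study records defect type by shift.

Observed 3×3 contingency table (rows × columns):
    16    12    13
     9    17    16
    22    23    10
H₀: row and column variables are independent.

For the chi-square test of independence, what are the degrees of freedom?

df = (r−1)(c−1) = (3−1)·(3−1) = 4

degrees of freedom = 4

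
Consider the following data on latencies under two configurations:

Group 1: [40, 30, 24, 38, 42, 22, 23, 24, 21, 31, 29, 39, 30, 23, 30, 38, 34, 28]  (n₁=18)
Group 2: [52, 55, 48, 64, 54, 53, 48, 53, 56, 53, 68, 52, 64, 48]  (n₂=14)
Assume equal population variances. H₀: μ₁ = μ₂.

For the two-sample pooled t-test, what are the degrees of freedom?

df = n₁ + n₂ − 2 = 18 + 14 − 2 = 30

degrees of freedom = 30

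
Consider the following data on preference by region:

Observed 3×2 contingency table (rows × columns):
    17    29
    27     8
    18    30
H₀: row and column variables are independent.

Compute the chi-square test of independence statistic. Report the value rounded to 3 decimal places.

Row totals [46, 35, 48], col totals [62, 67], n=129
χ² = (17−22.11)²/22.11 + (29−23.89)²/23.89 + (27−16.82)²/16.82 + (8−18.18)²/18.18 + (18−23.07)²/23.07 + (30−24.93)²/24.93 = 16.2754
df = 2

test statistic = 16.275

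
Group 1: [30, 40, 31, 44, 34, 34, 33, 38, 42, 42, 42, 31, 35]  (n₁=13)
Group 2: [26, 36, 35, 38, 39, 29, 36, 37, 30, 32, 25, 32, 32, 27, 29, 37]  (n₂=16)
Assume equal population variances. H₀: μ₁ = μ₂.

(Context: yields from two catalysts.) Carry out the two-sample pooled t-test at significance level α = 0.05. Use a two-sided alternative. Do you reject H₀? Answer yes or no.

x̄₁=36.615, s₁=4.925, n₁=13
x̄₂=32.500, s₂=4.502, n₂=16
s_p² = [12·4.925² + 15·4.502²]/27 = 22.0399
SE = √(s_p²·(1/13+1/16)) = 1.7530
t = (36.615−32.500)/1.7530 = 2.3477
df = 27
p-value (two-sided) = 0.02647
At α=0.05: p < α → reject H₀

reject H₀: yes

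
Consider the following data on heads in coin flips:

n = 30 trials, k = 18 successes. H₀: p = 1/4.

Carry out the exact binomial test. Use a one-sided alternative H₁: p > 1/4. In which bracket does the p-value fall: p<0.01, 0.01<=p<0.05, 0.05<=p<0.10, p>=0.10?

p-value bracket: p<0.01

Exact binomial: n=30, k=18, p₀=1/4=0.2500
P(X≥18) from Σ C(n,i)·p₀^i·(1−p₀)^(n−i)
p-value (one-sided, H₁ greater) = 0.00005
→ bracket: p<0.01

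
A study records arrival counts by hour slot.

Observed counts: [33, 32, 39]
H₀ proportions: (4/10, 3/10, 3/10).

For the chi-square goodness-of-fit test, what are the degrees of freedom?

degrees of freedom = 2

df = k − 1 = 3 − 1 = 2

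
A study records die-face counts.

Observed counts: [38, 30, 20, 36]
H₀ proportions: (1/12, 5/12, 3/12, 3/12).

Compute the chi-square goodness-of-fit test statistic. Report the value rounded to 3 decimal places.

n = 124; E_i = n·p_i = [10.33, 51.67, 31.00, 31.00]
χ² = (38−10.33)²/10.33 + (30−51.67)²/51.67 + (20−31.00)²/31.00 + (36−31.00)²/31.00 = 87.8710
df = 3

test statistic = 87.871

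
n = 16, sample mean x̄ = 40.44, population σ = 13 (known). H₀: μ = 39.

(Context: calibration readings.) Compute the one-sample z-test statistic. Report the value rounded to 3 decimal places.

test statistic = 0.443

SE = σ/√n = 13/√16 = 3.2500
z = (x̄−μ₀)/SE = (40.44−39)/3.2500 = 0.4431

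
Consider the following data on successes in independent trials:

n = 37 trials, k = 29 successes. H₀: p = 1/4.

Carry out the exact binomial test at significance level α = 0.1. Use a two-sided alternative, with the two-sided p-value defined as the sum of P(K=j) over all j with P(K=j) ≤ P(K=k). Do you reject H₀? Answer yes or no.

reject H₀: yes

Exact binomial: n=37, k=29, p₀=1/4=0.2500
P(X=j) = C(n,j)·p₀^j·(1−p₀)^(n−j); p = Σ P(X=j) over j with P(X=j) ≤ P(X=29)
p-value (two-sided) = 0.00000
At α=0.1: p < α → reject H₀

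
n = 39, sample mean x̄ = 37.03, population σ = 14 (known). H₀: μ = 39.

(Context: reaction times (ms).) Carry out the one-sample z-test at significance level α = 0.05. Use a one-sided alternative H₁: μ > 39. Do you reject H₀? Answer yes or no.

SE = σ/√n = 14/√39 = 2.2418
z = (x̄−μ₀)/SE = (37.03−39)/2.2418 = -0.8788
p-value (one-sided, H₁ greater) = 0.81023
At α=0.05: p ≥ α → fail to reject H₀

reject H₀: no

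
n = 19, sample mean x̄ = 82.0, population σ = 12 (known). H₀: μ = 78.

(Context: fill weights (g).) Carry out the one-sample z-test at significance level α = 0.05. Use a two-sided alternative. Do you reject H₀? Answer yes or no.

reject H₀: no

SE = σ/√n = 12/√19 = 2.7530
z = (x̄−μ₀)/SE = (82.0−78)/2.7530 = 1.4530
p-value (two-sided) = 0.14623
At α=0.05: p ≥ α → fail to reject H₀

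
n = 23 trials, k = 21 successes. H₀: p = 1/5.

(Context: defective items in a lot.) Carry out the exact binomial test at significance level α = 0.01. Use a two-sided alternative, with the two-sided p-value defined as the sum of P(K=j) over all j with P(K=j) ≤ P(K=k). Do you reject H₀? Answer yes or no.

Exact binomial: n=23, k=21, p₀=1/5=0.2000
P(X=j) = C(n,j)·p₀^j·(1−p₀)^(n−j); p = Σ P(X=j) over j with P(X=j) ≤ P(X=21)
p-value (two-sided) = 0.00000
At α=0.01: p < α → reject H₀

reject H₀: yes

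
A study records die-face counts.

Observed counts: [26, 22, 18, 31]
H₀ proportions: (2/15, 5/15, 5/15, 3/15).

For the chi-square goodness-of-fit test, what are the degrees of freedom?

degrees of freedom = 3

df = k − 1 = 4 − 1 = 3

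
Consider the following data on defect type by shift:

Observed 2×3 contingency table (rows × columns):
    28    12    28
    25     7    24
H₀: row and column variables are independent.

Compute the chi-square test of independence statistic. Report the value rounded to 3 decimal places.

Row totals [68, 56], col totals [53, 19, 52], n=124
χ² = (28−29.06)²/29.06 + (12−10.42)²/10.42 + (28−28.52)²/28.52 + (25−23.94)²/23.94 + (7−8.58)²/8.58 + (24−23.48)²/23.48 = 0.6380
df = 2

test statistic = 0.638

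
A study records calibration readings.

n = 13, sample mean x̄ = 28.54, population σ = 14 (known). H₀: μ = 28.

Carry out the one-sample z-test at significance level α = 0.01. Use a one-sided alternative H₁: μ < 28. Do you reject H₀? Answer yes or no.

reject H₀: no

SE = σ/√n = 14/√13 = 3.8829
z = (x̄−μ₀)/SE = (28.54−28)/3.8829 = 0.1391
p-value (one-sided, H₁ less) = 0.55530
At α=0.01: p ≥ α → fail to reject H₀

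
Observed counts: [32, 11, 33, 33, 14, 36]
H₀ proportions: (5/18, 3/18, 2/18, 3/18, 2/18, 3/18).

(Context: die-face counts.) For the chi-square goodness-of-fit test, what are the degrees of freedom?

degrees of freedom = 5

df = k − 1 = 6 − 1 = 5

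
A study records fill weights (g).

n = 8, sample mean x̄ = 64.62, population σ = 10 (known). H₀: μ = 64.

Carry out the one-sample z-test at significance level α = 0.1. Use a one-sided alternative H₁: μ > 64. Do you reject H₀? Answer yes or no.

reject H₀: no

SE = σ/√n = 10/√8 = 3.5355
z = (x̄−μ₀)/SE = (64.62−64)/3.5355 = 0.1754
p-value (one-sided, H₁ greater) = 0.43040
At α=0.1: p ≥ α → fail to reject H₀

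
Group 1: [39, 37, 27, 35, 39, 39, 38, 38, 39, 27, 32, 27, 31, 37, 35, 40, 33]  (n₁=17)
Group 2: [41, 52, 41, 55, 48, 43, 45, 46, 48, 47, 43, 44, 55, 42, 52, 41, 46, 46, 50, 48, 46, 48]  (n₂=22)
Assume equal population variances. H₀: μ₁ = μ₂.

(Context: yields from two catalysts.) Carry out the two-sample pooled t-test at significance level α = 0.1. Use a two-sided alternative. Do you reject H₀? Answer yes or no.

x̄₁=34.882, s₁=4.581, n₁=17
x̄₂=46.682, s₂=4.202, n₂=22
s_p² = [16·4.581² + 21·4.202²]/37 = 19.0956
SE = √(s_p²·(1/17+1/22)) = 1.4111
t = (34.882−46.682)/1.4111 = -8.3618
df = 37
p-value (two-sided) = 0.00000
At α=0.1: p < α → reject H₀

reject H₀: yes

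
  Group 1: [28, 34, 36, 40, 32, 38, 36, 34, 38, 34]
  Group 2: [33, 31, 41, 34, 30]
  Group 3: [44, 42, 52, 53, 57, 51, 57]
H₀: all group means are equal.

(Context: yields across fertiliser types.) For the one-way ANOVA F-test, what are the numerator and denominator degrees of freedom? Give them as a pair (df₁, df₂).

k = 3 groups, N = 22 total
df = (k−1, N−k) = (3−1, 22−3) = (2, 19)

degrees of freedom = [2, 19]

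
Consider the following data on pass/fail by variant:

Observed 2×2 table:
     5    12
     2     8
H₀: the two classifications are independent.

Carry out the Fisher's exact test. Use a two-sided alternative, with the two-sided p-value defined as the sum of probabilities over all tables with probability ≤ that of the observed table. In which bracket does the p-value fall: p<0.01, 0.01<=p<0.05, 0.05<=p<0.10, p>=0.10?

p-value bracket: p>=0.10

Margins: r₁=17, r₂=10, c₁=7, c₂=20, n=27
p_obs = C(17,5)·C(10,2)/C(27,7); sum pmf over tables with pmf ≤ p_obs
p-value (two-sided) = 0.67839
→ bracket: p>=0.10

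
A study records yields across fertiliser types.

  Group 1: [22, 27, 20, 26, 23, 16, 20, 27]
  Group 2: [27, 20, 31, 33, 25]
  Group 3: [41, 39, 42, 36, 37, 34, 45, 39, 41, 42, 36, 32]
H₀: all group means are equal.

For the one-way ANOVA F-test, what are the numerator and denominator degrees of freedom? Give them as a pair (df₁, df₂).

degrees of freedom = [2, 22]

k = 3 groups, N = 25 total
df = (k−1, N−k) = (3−1, 25−3) = (2, 22)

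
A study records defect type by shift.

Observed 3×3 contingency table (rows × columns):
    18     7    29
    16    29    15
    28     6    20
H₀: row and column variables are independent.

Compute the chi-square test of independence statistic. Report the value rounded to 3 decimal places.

test statistic = 31.693

Row totals [54, 60, 54], col totals [62, 42, 64], n=168
χ² = (18−19.93)²/19.93 + (7−13.50)²/13.50 + (29−20.57)²/20.57 + (16−22.14)²/22.14 + (29−15.00)²/15.00 + (15−22.86)²/22.86 + (28−19.93)²/19.93 + (6−13.50)²/13.50 + (20−20.57)²/20.57 = 31.6930
df = 4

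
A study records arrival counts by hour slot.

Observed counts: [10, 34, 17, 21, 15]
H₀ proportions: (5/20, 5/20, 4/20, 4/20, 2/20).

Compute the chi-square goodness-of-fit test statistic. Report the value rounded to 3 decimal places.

test statistic = 15.619

n = 97; E_i = n·p_i = [24.25, 24.25, 19.40, 19.40, 9.70]
χ² = (10−24.25)²/24.25 + (34−24.25)²/24.25 + (17−19.40)²/19.40 + (21−19.40)²/19.40 + (15−9.70)²/9.70 = 15.6186
df = 4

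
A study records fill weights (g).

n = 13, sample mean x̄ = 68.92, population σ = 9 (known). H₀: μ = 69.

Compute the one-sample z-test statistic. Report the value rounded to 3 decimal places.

SE = σ/√n = 9/√13 = 2.4962
z = (x̄−μ₀)/SE = (68.92−69)/2.4962 = -0.0320

test statistic = -0.032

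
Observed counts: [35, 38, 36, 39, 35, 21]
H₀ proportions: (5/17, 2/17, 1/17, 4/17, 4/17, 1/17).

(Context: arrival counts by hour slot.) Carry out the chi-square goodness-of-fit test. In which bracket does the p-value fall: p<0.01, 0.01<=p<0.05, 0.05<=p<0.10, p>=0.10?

n = 204; E_i = n·p_i = [60.00, 24.00, 12.00, 48.00, 48.00, 12.00]
χ² = (35−60.00)²/60.00 + (38−24.00)²/24.00 + (36−12.00)²/12.00 + (39−48.00)²/48.00 + (35−48.00)²/48.00 + (21−12.00)²/12.00 = 78.5417
df = 5
p-value (upper-tail) = 0.00000
→ bracket: p<0.01

p-value bracket: p<0.01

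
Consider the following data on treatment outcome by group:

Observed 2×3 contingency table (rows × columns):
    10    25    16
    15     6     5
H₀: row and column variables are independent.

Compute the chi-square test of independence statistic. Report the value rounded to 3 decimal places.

test statistic = 11.503

Row totals [51, 26], col totals [25, 31, 21], n=77
χ² = (10−16.56)²/16.56 + (25−20.53)²/20.53 + (16−13.91)²/13.91 + (15−8.44)²/8.44 + (6−10.47)²/10.47 + (5−7.09)²/7.09 = 11.5027
df = 2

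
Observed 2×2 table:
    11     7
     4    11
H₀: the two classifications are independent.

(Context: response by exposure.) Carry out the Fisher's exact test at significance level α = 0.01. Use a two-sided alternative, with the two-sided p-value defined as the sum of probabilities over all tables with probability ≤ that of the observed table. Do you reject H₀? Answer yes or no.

Margins: r₁=18, r₂=15, c₁=15, c₂=18, n=33
p_obs = C(18,11)·C(15,4)/C(33,15); sum pmf over tables with pmf ≤ p_obs
p-value (two-sided) = 0.08015
At α=0.01: p ≥ α → fail to reject H₀

reject H₀: no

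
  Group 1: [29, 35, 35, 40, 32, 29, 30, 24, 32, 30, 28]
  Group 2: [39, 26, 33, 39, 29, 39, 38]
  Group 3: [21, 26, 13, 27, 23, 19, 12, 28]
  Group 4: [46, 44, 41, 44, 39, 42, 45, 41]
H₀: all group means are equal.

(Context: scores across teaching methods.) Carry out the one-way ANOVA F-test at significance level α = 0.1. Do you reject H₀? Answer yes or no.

Group means [31.27, 34.71, 21.12, 42.75], grand mean 32.294
SSB = Σnᵢ(x̄ᵢ−x̄)² = 1925.073; SSW = ΣΣ(x−x̄ᵢ)² = 661.985
MSB = 1925.073/3 = 641.6911; MSW = 661.985/30 = 22.0662
F = MSB/MSW = 29.0803
df = (3, 30)
p-value (upper-tail) = 0.00000
At α=0.1: p < α → reject H₀

reject H₀: yes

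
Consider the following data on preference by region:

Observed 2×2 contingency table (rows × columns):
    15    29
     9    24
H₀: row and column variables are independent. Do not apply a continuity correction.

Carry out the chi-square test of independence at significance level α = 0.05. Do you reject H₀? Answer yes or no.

reject H₀: no

Row totals [44, 33], col totals [24, 53], n=77
χ² = (15−13.71)²/13.71 + (29−30.29)²/30.29 + (9−10.29)²/10.29 + (24−22.71)²/22.71 = 0.4086
df = 1
p-value (upper-tail) = 0.52268
At α=0.05: p ≥ α → fail to reject H₀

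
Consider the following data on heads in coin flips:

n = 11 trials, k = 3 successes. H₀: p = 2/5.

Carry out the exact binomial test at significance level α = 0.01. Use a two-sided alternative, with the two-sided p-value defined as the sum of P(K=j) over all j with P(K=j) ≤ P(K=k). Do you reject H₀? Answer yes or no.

Exact binomial: n=11, k=3, p₀=2/5=0.4000
P(X=j) = C(n,j)·p₀^j·(1−p₀)^(n−j); p = Σ P(X=j) over j with P(X=j) ≤ P(X=3)
p-value (two-sided) = 0.54279
At α=0.01: p ≥ α → fail to reject H₀

reject H₀: no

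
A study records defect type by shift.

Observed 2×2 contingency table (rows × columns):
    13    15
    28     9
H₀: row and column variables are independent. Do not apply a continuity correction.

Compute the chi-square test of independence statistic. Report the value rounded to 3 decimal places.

test statistic = 5.854

Row totals [28, 37], col totals [41, 24], n=65
χ² = (13−17.66)²/17.66 + (15−10.34)²/10.34 + (28−23.34)²/23.34 + (9−13.66)²/13.66 = 5.8539
df = 1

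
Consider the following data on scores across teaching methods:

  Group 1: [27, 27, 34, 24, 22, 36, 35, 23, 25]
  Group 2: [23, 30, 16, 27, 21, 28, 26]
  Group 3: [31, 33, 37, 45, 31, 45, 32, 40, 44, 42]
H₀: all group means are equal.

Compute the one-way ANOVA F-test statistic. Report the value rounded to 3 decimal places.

Group means [28.11, 24.43, 38.00], grand mean 30.923
SSB = Σnᵢ(x̄ᵢ−x̄)² = 867.243; SSW = ΣΣ(x−x̄ᵢ)² = 688.603
MSB = 867.243/2 = 433.6215; MSW = 688.603/23 = 29.9393
F = MSB/MSW = 14.4834
df = (2, 23)

test statistic = 14.483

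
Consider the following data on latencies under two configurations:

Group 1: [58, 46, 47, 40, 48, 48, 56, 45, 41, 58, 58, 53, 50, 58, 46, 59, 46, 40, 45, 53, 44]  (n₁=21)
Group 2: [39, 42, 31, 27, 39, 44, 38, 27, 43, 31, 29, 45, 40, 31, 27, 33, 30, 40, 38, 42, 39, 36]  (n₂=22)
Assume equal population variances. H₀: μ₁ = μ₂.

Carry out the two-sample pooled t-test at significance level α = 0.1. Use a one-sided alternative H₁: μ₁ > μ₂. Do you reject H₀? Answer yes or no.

reject H₀: yes

x̄₁=49.476, s₁=6.392, n₁=21
x̄₂=35.955, s₂=5.956, n₂=22
s_p² = [20·6.392² + 21·5.956²]/41 = 38.1023
SE = √(s_p²·(1/21+1/22)) = 1.8832
t = (49.476−35.955)/1.8832 = 7.1803
df = 41
p-value (one-sided, H₁ greater) = 0.00000
At α=0.1: p < α → reject H₀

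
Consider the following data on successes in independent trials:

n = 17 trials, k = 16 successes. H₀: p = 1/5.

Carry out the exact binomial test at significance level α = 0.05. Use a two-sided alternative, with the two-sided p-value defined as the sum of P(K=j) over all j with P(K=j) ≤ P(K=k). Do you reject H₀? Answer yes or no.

Exact binomial: n=17, k=16, p₀=1/5=0.2000
P(X=j) = C(n,j)·p₀^j·(1−p₀)^(n−j); p = Σ P(X=j) over j with P(X=j) ≤ P(X=16)
p-value (two-sided) = 0.00000
At α=0.05: p < α → reject H₀

reject H₀: yes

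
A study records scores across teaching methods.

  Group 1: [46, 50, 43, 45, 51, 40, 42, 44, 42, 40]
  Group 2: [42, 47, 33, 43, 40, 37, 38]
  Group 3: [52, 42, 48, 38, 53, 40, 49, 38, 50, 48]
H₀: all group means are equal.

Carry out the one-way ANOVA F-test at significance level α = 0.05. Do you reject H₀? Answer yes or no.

reject H₀: no

Group means [44.30, 40.00, 45.80], grand mean 43.741
SSB = Σnᵢ(x̄ᵢ−x̄)² = 143.485; SSW = ΣΣ(x−x̄ᵢ)² = 551.700
MSB = 143.485/2 = 71.7426; MSW = 551.700/24 = 22.9875
F = MSB/MSW = 3.1209
df = (2, 24)
p-value (upper-tail) = 0.06241
At α=0.05: p ≥ α → fail to reject H₀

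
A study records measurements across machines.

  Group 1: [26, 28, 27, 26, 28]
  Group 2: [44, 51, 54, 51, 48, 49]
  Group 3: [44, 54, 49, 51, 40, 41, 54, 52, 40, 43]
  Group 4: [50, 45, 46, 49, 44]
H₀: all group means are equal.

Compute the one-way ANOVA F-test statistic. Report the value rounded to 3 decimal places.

Group means [27.00, 49.50, 46.80, 46.80], grand mean 43.615
SSB = Σnᵢ(x̄ᵢ−x̄)² = 1740.254; SSW = ΣΣ(x−x̄ᵢ)² = 389.900
MSB = 1740.254/3 = 580.0846; MSW = 389.900/22 = 17.7227
F = MSB/MSW = 32.7311
df = (3, 22)

test statistic = 32.731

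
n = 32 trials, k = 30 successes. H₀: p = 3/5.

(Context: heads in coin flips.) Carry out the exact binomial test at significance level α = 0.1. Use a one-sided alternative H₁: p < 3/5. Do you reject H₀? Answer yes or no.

Exact binomial: n=32, k=30, p₀=3/5=0.6000
P(X≤30) from Σ C(n,i)·p₀^i·(1−p₀)^(n−i)
p-value (one-sided, H₁ less) = 1.00000
At α=0.1: p ≥ α → fail to reject H₀

reject H₀: no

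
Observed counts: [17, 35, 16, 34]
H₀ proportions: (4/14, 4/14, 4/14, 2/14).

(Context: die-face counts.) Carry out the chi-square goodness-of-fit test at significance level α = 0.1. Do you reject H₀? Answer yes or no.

reject H₀: yes

n = 102; E_i = n·p_i = [29.14, 29.14, 29.14, 14.57]
χ² = (17−29.14)²/29.14 + (35−29.14)²/29.14 + (16−29.14)²/29.14 + (34−14.57)²/14.57 = 38.0686
df = 3
p-value (upper-tail) = 0.00000
At α=0.1: p < α → reject H₀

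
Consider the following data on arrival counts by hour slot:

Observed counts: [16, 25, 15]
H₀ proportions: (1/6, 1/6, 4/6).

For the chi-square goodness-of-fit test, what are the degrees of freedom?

df = k − 1 = 3 − 1 = 2

degrees of freedom = 2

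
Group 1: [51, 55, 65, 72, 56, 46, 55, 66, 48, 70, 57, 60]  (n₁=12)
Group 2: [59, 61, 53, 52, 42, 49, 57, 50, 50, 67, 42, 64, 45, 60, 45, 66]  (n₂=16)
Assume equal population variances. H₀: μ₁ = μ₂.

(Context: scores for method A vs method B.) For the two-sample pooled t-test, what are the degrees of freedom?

df = n₁ + n₂ − 2 = 12 + 16 − 2 = 26

degrees of freedom = 26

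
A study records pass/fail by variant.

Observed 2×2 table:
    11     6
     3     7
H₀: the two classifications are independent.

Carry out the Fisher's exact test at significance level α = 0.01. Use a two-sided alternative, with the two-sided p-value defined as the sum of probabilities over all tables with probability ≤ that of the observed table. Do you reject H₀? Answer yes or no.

Margins: r₁=17, r₂=10, c₁=14, c₂=13, n=27
p_obs = C(17,11)·C(10,3)/C(27,14); sum pmf over tables with pmf ≤ p_obs
p-value (two-sided) = 0.12011
At α=0.01: p ≥ α → fail to reject H₀

reject H₀: no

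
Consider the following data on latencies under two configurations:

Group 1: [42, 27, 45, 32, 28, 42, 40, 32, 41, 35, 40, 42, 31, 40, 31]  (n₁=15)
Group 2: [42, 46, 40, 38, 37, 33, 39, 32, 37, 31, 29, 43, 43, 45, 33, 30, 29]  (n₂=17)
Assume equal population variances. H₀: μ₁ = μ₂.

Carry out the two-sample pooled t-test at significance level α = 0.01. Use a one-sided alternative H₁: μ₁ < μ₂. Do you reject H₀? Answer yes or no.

x̄₁=36.533, s₁=5.890, n₁=15
x̄₂=36.882, s₂=5.732, n₂=17
s_p² = [14·5.890² + 16·5.732²]/30 = 33.7166
SE = √(s_p²·(1/15+1/17)) = 2.0570
t = (36.533−36.882)/2.0570 = -0.1697
df = 30
p-value (one-sided, H₁ less) = 0.43320
At α=0.01: p ≥ α → fail to reject H₀

reject H₀: no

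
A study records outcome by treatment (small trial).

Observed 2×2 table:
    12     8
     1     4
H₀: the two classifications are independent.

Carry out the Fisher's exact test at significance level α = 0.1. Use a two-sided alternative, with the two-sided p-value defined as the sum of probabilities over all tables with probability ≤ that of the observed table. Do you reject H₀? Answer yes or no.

reject H₀: no

Margins: r₁=20, r₂=5, c₁=13, c₂=12, n=25
p_obs = C(20,12)·C(5,1)/C(25,13); sum pmf over tables with pmf ≤ p_obs
p-value (two-sided) = 0.16025
At α=0.1: p ≥ α → fail to reject H₀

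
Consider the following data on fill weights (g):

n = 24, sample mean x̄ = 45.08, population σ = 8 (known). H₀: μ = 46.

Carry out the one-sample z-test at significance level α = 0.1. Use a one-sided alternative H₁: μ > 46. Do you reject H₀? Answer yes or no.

SE = σ/√n = 8/√24 = 1.6330
z = (x̄−μ₀)/SE = (45.08−46)/1.6330 = -0.5634
p-value (one-sided, H₁ greater) = 0.71341
At α=0.1: p ≥ α → fail to reject H₀

reject H₀: no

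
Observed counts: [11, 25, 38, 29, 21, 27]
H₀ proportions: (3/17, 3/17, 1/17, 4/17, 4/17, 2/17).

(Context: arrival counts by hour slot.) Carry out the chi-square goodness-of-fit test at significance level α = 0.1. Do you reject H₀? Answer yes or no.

reject H₀: yes

n = 151; E_i = n·p_i = [26.65, 26.65, 8.88, 35.53, 35.53, 17.76]
χ² = (11−26.65)²/26.65 + (25−26.65)²/26.65 + (38−8.88)²/8.88 + (29−35.53)²/35.53 + (21−35.53)²/35.53 + (27−17.76)²/17.76 = 116.6843
df = 5
p-value (upper-tail) = 0.00000
At α=0.1: p < α → reject H₀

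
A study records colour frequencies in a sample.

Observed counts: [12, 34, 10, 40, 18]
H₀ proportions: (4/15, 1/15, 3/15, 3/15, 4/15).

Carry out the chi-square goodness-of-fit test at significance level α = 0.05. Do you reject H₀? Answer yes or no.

n = 114; E_i = n·p_i = [30.40, 7.60, 22.80, 22.80, 30.40]
χ² = (12−30.40)²/30.40 + (34−7.60)²/7.60 + (10−22.80)²/22.80 + (40−22.80)²/22.80 + (18−30.40)²/30.40 = 128.0614
df = 4
p-value (upper-tail) = 0.00000
At α=0.05: p < α → reject H₀

reject H₀: yes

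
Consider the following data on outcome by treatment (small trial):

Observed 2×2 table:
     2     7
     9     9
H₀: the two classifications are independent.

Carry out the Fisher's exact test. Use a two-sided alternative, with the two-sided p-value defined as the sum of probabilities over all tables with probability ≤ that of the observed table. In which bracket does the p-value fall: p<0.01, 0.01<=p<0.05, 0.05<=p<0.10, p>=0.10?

p-value bracket: p>=0.10

Margins: r₁=9, r₂=18, c₁=11, c₂=16, n=27
p_obs = C(9,2)·C(18,9)/C(27,11); sum pmf over tables with pmf ≤ p_obs
p-value (two-sided) = 0.23112
→ bracket: p>=0.10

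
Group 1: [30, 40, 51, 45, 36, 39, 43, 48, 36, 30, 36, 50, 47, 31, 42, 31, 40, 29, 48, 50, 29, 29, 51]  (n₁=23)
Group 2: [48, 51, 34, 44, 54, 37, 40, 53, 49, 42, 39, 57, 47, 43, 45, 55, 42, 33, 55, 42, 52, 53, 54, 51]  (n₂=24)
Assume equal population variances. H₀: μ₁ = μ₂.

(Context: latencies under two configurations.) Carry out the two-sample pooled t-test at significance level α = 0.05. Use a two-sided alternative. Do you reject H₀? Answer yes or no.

reject H₀: yes

x̄₁=39.609, s₁=8.055, n₁=23
x̄₂=46.667, s₂=7.038, n₂=24
s_p² = [22·8.055² + 23·7.038²]/45 = 57.0403
SE = √(s_p²·(1/23+1/24)) = 2.2038
t = (39.609−46.667)/2.2038 = -3.2027
df = 45
p-value (two-sided) = 0.00250
At α=0.05: p < α → reject H₀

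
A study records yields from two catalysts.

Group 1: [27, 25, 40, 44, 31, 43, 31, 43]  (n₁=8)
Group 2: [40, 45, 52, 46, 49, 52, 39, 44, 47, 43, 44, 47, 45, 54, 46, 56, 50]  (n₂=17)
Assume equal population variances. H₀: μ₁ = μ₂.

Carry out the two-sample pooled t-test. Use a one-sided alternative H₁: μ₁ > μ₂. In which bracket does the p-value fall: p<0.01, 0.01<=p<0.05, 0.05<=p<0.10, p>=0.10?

x̄₁=35.500, s₁=7.819, n₁=8
x̄₂=47.000, s₂=4.677, n₂=17
s_p² = [7·7.819² + 16·4.677²]/23 = 33.8261
SE = √(s_p²·(1/8+1/17)) = 2.4936
t = (35.500−47.000)/2.4936 = -4.6118
df = 23
p-value (one-sided, H₁ greater) = 0.99994
→ bracket: p>=0.10

p-value bracket: p>=0.10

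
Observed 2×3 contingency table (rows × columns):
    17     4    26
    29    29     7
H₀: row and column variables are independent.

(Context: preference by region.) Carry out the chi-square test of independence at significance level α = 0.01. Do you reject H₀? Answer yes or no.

reject H₀: yes

Row totals [47, 65], col totals [46, 33, 33], n=112
χ² = (17−19.30)²/19.30 + (4−13.85)²/13.85 + (26−13.85)²/13.85 + (29−26.70)²/26.70 + (29−19.15)²/19.15 + (7−19.15)²/19.15 = 30.9149
df = 2
p-value (upper-tail) = 0.00000
At α=0.01: p < α → reject H₀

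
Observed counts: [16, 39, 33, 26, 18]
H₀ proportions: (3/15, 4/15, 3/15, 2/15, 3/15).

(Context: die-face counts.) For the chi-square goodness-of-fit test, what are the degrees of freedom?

degrees of freedom = 4

df = k − 1 = 5 − 1 = 4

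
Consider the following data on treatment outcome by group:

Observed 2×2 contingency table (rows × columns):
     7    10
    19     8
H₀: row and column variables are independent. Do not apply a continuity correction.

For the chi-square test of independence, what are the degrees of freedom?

df = (r−1)(c−1) = (2−1)·(2−1) = 1

degrees of freedom = 1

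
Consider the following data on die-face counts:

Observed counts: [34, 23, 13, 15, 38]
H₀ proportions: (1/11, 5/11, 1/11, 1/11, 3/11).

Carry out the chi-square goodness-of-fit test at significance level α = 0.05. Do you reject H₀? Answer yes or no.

n = 123; E_i = n·p_i = [11.18, 55.91, 11.18, 11.18, 33.55]
χ² = (34−11.18)²/11.18 + (23−55.91)²/55.91 + (13−11.18)²/11.18 + (15−11.18)²/11.18 + (38−33.55)²/33.55 = 68.1257
df = 4
p-value (upper-tail) = 0.00000
At α=0.05: p < α → reject H₀

reject H₀: yes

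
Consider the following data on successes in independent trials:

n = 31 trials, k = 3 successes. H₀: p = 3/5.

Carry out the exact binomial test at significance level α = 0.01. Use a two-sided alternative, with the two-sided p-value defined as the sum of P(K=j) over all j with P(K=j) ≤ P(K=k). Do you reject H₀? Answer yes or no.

Exact binomial: n=31, k=3, p₀=3/5=0.6000
P(X=j) = C(n,j)·p₀^j·(1−p₀)^(n−j); p = Σ P(X=j) over j with P(X=j) ≤ P(X=3)
p-value (two-sided) = 0.00000
At α=0.01: p < α → reject H₀

reject H₀: yes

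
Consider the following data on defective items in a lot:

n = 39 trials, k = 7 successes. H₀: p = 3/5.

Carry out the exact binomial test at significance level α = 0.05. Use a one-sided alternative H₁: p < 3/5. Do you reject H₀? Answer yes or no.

Exact binomial: n=39, k=7, p₀=3/5=0.6000
P(X≤7) from Σ C(n,i)·p₀^i·(1−p₀)^(n−i)
p-value (one-sided, H₁ less) = 0.00000
At α=0.05: p < α → reject H₀

reject H₀: yes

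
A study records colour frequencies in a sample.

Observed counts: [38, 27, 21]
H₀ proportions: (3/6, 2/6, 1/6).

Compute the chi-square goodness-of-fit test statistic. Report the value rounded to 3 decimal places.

n = 86; E_i = n·p_i = [43.00, 28.67, 14.33]
χ² = (38−43.00)²/43.00 + (27−28.67)²/28.67 + (21−14.33)²/14.33 = 3.7791
df = 2

test statistic = 3.779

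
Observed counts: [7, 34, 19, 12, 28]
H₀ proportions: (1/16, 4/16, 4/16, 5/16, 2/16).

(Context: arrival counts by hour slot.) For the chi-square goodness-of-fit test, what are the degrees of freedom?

df = k − 1 = 5 − 1 = 4

degrees of freedom = 4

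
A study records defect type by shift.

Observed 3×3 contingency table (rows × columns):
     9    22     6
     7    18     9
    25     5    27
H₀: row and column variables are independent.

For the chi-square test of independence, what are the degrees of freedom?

df = (r−1)(c−1) = (3−1)·(3−1) = 4

degrees of freedom = 4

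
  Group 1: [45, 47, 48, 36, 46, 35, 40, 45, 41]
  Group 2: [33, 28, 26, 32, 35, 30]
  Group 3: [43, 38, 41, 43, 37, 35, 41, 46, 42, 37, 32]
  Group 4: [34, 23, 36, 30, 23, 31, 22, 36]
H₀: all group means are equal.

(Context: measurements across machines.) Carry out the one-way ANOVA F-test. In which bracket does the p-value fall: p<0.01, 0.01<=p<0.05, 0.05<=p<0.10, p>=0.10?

p-value bracket: p<0.01

Group means [42.56, 30.67, 39.55, 29.38], grand mean 36.382
SSB = Σnᵢ(x̄ᵢ−x̄)² = 1041.872; SSW = ΣΣ(x−x̄ᵢ)² = 654.158
MSB = 1041.872/3 = 347.2905; MSW = 654.158/30 = 21.8053
F = MSB/MSW = 15.9269
df = (3, 30)
p-value (upper-tail) = 0.00000
→ bracket: p<0.01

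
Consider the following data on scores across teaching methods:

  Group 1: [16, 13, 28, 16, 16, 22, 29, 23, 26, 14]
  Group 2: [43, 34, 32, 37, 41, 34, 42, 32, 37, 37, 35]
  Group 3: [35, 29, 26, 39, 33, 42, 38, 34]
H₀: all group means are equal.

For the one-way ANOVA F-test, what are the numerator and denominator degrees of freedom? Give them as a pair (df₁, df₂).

degrees of freedom = [2, 26]

k = 3 groups, N = 29 total
df = (k−1, N−k) = (3−1, 29−3) = (2, 26)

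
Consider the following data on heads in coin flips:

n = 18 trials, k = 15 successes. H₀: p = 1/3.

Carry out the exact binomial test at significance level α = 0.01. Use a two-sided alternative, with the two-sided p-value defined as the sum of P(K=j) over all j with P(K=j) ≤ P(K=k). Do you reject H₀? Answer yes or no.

Exact binomial: n=18, k=15, p₀=1/3=0.3333
P(X=j) = C(n,j)·p₀^j·(1−p₀)^(n−j); p = Σ P(X=j) over j with P(X=j) ≤ P(X=15)
p-value (two-sided) = 0.00002
At α=0.01: p < α → reject H₀

reject H₀: yes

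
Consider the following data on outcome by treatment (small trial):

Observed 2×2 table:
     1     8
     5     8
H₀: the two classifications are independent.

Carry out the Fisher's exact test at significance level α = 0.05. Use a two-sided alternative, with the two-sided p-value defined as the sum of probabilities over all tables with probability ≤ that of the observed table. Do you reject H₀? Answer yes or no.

Margins: r₁=9, r₂=13, c₁=6, c₂=16, n=22
p_obs = C(9,1)·C(13,5)/C(22,6); sum pmf over tables with pmf ≤ p_obs
p-value (two-sided) = 0.33304
At α=0.05: p ≥ α → fail to reject H₀

reject H₀: no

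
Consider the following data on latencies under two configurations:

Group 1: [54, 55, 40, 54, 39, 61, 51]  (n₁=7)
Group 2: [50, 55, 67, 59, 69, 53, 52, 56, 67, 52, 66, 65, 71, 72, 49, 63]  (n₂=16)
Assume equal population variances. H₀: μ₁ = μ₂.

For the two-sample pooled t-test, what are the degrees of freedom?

degrees of freedom = 21

df = n₁ + n₂ − 2 = 7 + 16 − 2 = 21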